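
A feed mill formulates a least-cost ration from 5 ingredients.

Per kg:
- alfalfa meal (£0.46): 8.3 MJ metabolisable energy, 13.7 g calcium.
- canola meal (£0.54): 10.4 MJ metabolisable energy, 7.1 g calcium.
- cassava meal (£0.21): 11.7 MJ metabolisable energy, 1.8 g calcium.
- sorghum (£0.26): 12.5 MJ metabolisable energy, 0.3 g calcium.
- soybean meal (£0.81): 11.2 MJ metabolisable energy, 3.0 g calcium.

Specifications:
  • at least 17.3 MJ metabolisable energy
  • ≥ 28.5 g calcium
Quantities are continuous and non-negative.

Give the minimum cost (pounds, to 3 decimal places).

£0.957

Treat it as an LP. Let x1 = kg of alfalfa meal, x2 = kg of canola meal, x3 = kg of cassava meal, x4 = kg of sorghum, x5 = kg of soybean meal.
min 0.46x1 + 0.54x2 + 0.21x3 + 0.26x4 + 0.81x5 subject to:
  8.3x1 + 10.4x2 + 11.7x3 + 12.5x4 + 11.2x5 ≥ 17.3   (metabolisable energy)
  13.7x1 + 7.1x2 + 1.8x3 + 0.3x4 + 3x5 ≥ 28.5   (calcium)
  x1, x2, x3, x4, x5 ≥ 0.
At the optimum only alfalfa meal, cassava meal are positive (canola meal, sorghum, soybean meal = 0). There the metabolisable energy and calcium constraints are tight.
Solving gives x1 = 2.08, x3 = 0.003165.
Cost = 0.46·2.08 + 0.21·0.003165 = 0.95746.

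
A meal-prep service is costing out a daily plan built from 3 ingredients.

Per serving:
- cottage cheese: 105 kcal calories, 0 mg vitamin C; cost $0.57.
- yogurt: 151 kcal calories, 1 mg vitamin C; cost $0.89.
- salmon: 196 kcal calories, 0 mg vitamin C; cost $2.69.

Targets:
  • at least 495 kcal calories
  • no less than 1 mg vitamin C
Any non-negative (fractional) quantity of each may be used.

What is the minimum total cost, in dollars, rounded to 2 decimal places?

$2.76

Let x1 = servings of cottage cheese, x2 = servings of yogurt, x3 = servings of salmon.
min 0.57x1 + 0.89x2 + 2.69x3 subject to:
  105x1 + 151x2 + 196x3 ≥ 495   (calories)
  1x2 ≥ 1   (vitamin C)
  x1, x2, x3 ≥ 0.
The minimum-cost mix takes nothing from salmon — only cottage cheese, yogurt. There the calories and vitamin C constraints are tight.
That vertex is x1 = 3.276, x2 = 1.
Hence cost = 0.57·3.276 + 0.89·1 = $2.7573.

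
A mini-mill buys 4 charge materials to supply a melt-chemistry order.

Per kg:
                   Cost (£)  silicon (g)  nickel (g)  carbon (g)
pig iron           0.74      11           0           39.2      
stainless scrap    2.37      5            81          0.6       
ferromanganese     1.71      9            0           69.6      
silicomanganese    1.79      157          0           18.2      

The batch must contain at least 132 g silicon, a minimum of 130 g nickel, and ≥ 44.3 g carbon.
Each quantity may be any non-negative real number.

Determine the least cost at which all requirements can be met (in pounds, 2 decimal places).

Let x1 = kg of pig iron, x2 = kg of stainless scrap, x3 = kg of ferromanganese, x4 = kg of silicomanganese.
Minimize 0.74x1 + 2.37x2 + 1.71x3 + 1.79x4 s.t.:
  11x1 + 5x2 + 9x3 + 157x4 ≥ 132   (silicon)
  81x2 ≥ 130   (nickel)
  39.2x1 + 0.6x2 + 69.6x3 + 18.2x4 ≥ 44.3   (carbon)
  x1, x2, x3, x4 ≥ 0.
The optimal basis is {pig iron, stainless scrap, silicomanganese}; ferromanganese drops out. Binding constraints: silicon, nickel, carbon.
That vertex is x1 = 0.7638, x2 = 1.605, x4 = 0.7361.
Total cost: 0.74·0.7638 + 2.37·1.605 + 1.79·0.7361 = 5.6867.

£5.69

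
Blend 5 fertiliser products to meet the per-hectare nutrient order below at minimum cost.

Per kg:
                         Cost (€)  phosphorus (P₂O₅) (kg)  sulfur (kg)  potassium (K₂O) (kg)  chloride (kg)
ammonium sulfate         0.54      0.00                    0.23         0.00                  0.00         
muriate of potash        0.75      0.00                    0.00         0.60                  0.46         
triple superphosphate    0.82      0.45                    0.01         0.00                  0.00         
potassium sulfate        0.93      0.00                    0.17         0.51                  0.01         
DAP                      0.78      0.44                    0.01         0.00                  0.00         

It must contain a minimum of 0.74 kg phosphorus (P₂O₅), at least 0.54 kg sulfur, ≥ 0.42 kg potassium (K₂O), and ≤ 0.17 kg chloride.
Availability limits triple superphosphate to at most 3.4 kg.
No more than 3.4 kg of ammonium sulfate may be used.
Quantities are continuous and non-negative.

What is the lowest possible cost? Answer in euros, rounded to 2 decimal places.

This is a linear program. Let x1 = kg of ammonium sulfate, x2 = kg of muriate of potash, x3 = kg of triple superphosphate, x4 = kg of potassium sulfate, x5 = kg of DAP.
min 0.54x1 + 0.75x2 + 0.82x3 + 0.93x4 + 0.78x5 s.t.:
  0.45x3 + 0.44x5 ≥ 0.74   (phosphorus (P₂O₅))
  0.23x1 + 0.01x3 + 0.17x4 + 0.01x5 ≥ 0.54   (sulfur)
  0.6x2 + 0.51x4 ≥ 0.42   (potassium (K₂O))
  0.46x2 + 0.01x4 ≤ 0.17   (chloride)
  x3 ≤ 3.4
  x1 ≤ 3.4
  x1, x2, x3, x4, x5 ≥ 0.
At the optimum only ammonium sulfate, potassium sulfate, DAP are positive (muriate of potash, triple superphosphate = 0). The phosphorus (P₂O₅), sulfur, potassium (K₂O) requirements are met with equality.
Optimal quantities: ammonium sulfate = 1.666 kg, potassium sulfate = 0.8235 kg, DAP = 1.682 kg.
Cost = 0.54·1.666 + 0.93·0.8235 + 0.78·1.682 = 2.9775.

€2.98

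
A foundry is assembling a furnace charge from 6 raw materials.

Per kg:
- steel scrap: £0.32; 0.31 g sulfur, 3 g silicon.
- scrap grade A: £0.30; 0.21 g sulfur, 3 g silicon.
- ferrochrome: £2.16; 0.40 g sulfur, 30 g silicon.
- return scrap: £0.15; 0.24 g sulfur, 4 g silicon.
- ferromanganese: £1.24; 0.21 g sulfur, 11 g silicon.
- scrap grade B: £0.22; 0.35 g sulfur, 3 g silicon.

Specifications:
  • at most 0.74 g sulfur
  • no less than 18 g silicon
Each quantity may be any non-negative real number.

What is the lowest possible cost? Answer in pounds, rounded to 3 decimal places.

Let x1 = kg of steel scrap, x2 = kg of scrap grade A, x3 = kg of ferrochrome, x4 = kg of return scrap, x5 = kg of ferromanganese, x6 = kg of scrap grade B.
Minimize 0.32x1 + 0.3x2 + 2.16x3 + 0.15x4 + 1.24x5 + 0.22x6 with:
  0.31x1 + 0.21x2 + 0.4x3 + 0.24x4 + 0.21x5 + 0.35x6 ≤ 0.74   (sulfur)
  3x1 + 3x2 + 30x3 + 4x4 + 11x5 + 3x6 ≥ 18   (silicon)
  x1, x2, x3, x4, x5, x6 ≥ 0.
The cheapest feasible vertex uses only ferrochrome, return scrap; steel scrap, scrap grade A, ferromanganese, scrap grade B are not used. The sulfur and silicon requirements are met with equality.
Solving gives x3 = 0.24286, x4 = 2.6786.
Cost = 2.16·0.24286 + 0.15·2.6786 = 0.92637.

£0.926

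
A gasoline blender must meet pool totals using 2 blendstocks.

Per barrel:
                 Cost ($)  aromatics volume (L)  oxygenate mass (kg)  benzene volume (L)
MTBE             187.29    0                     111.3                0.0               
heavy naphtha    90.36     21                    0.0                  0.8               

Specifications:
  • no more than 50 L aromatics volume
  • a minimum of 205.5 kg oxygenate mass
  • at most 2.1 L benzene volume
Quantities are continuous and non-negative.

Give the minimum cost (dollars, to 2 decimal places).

Let x1 = barrels of MTBE, x2 = barrels of heavy naphtha.
min 187.29x1 + 90.36x2 with:
  21x2 ≤ 50   (aromatics volume)
  111.3x1 ≥ 205.5   (oxygenate mass)
  0.8x2 ≤ 2.1   (benzene volume)
  x1, x2 ≥ 0.
The optimal basis is {MTBE}; heavy naphtha drops out. The oxygenate mass requirement is met with equality.
So MTBE = 1.84636 barrels.
Objective = 187.29·1.84636 = 345.8048.

$345.80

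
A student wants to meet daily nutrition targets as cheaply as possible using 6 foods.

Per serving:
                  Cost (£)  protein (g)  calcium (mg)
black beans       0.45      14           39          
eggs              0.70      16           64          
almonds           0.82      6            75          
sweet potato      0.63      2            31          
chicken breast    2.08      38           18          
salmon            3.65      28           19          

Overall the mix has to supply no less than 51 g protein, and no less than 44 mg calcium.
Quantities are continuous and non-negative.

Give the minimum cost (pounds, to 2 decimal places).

£1.64

Let x1 = servings of black beans, x2 = servings of eggs, x3 = servings of almonds, x4 = servings of sweet potato, x5 = servings of chicken breast, x6 = servings of salmon.
Minimise 0.45x1 + 0.7x2 + 0.82x3 + 0.63x4 + 2.08x5 + 3.65x6 s.t.:
  14x1 + 16x2 + 6x3 + 2x4 + 38x5 + 28x6 ≥ 51   (protein)
  39x1 + 64x2 + 75x3 + 31x4 + 18x5 + 19x6 ≥ 44   (calcium)
  x1, x2, x3, x4, x5, x6 ≥ 0.
The minimum-cost mix takes nothing from eggs, almonds, sweet potato, chicken breast, salmon — only black beans. The protein requirement is met with equality.
That vertex is x1 = 3.643.
Objective = 0.45·3.643 = 1.6394.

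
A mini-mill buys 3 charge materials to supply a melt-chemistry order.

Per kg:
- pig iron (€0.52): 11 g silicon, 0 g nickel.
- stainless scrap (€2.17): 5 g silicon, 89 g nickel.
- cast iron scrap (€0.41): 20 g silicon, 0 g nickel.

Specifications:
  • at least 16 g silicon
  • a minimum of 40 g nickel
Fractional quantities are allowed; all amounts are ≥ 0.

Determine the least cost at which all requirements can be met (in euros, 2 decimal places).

Let x1 = kg of pig iron, x2 = kg of stainless scrap, x3 = kg of cast iron scrap.
min 0.52x1 + 2.17x2 + 0.41x3 with:
  11x1 + 5x2 + 20x3 ≥ 16   (silicon)
  89x2 ≥ 40   (nickel)
  x1, x2, x3 ≥ 0.
The cheapest feasible vertex uses only stainless scrap, cast iron scrap; pig iron is not used. There the silicon and nickel constraints are tight.
That vertex is x2 = 0.4494, x3 = 0.6876.
Cost = 2.17·0.4494 + 0.41·0.6876 = 1.2571.

€1.26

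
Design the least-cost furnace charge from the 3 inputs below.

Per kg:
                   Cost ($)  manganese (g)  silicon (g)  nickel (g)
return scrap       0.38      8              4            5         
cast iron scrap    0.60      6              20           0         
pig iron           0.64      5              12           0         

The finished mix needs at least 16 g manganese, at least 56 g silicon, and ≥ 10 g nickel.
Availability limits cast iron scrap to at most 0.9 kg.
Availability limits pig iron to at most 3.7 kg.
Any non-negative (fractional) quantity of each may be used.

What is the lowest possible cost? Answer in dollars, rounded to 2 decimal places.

$2.90

Let x1 = kg of return scrap, x2 = kg of cast iron scrap, x3 = kg of pig iron.
min 0.38x1 + 0.6x2 + 0.64x3 s.t.:
  8x1 + 6x2 + 5x3 ≥ 16   (manganese)
  4x1 + 20x2 + 12x3 ≥ 56   (silicon)
  5x1 ≥ 10   (nickel)
  x2 ≤ 0.9
  x3 ≤ 3.7
  x1, x2, x3 ≥ 0.
The optimal mix uses every input. The silicon, nickel, the cast iron scrap cap requirements are met with equality.
Optimal quantities: return scrap = 2 kg, cast iron scrap = 0.9 kg, pig iron = 2.5 kg.
Objective = 0.38·2 + 0.6·0.9 + 0.64·2.5 = 2.9000.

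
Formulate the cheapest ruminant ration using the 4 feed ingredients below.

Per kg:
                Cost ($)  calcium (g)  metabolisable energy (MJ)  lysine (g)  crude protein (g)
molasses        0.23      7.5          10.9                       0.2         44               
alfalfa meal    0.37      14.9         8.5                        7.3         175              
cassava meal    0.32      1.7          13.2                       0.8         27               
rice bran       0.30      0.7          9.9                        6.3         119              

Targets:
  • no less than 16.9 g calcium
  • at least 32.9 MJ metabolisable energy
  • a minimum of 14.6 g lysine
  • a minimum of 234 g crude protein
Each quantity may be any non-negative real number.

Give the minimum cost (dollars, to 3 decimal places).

Treat it as an LP. Let x1 = kg of molasses, x2 = kg of alfalfa meal, x3 = kg of cassava meal, x4 = kg of rice bran.
Minimise 0.23x1 + 0.37x2 + 0.32x3 + 0.3x4 subject to:
  7.5x1 + 14.9x2 + 1.7x3 + 0.7x4 ≥ 16.9   (calcium)
  10.9x1 + 8.5x2 + 13.2x3 + 9.9x4 ≥ 32.9   (metabolisable energy)
  0.2x1 + 7.3x2 + 0.8x3 + 6.3x4 ≥ 14.6   (lysine)
  44x1 + 175x2 + 27x3 + 119x4 ≥ 234   (crude protein)
  x1, x2, x3, x4 ≥ 0.
At the optimum only molasses, alfalfa meal, rice bran are positive (cassava meal = 0). The calcium, metabolisable energy, lysine requirements are met with equality.
Optimal quantities: molasses = 1.084 kg, alfalfa meal = 0.5093 kg, rice bran = 1.693 kg.
Cost = 0.23·1.084 + 0.37·0.5093 + 0.3·1.693 = 0.94566.

$0.946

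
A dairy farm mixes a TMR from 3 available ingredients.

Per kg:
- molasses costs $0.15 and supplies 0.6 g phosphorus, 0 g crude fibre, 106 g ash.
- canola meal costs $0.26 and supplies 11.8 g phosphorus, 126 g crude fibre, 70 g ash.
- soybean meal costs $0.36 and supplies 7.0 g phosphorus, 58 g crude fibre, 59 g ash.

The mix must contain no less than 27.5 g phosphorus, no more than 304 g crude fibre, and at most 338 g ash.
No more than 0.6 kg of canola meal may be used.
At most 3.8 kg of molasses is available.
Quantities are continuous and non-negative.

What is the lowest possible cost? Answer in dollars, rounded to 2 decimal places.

Let x1 = kg of molasses, x2 = kg of canola meal, x3 = kg of soybean meal.
Minimise 0.15x1 + 0.26x2 + 0.36x3 with:
  0.6x1 + 11.8x2 + 7x3 ≥ 27.5   (phosphorus)
  126x2 + 58x3 ≤ 304   (crude fibre)
  106x1 + 70x2 + 59x3 ≤ 338   (ash)
  x2 ≤ 0.6
  x1 ≤ 3.8
  x1, x2, x3 ≥ 0.
The minimum-cost mix takes nothing from molasses — only canola meal, soybean meal. There the phosphorus and the canola meal cap constraints are tight.
That vertex is x2 = 0.6, x3 = 2.917.
Hence cost = 0.26·0.6 + 0.36·2.917 = $1.2061.

$1.21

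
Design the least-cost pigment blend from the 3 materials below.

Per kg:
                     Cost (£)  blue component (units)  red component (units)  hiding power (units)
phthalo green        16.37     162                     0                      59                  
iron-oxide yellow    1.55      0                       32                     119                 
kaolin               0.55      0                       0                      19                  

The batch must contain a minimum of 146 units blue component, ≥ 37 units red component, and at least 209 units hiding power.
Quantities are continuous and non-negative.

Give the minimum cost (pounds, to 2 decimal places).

Let x1 = kg of phthalo green, x2 = kg of iron-oxide yellow, x3 = kg of kaolin.
Minimize 16.37x1 + 1.55x2 + 0.55x3 with:
  162x1 ≥ 146   (blue component)
  32x2 ≥ 37   (red component)
  59x1 + 119x2 + 19x3 ≥ 209   (hiding power)
  x1, x2, x3 ≥ 0.
At the optimum only phthalo green, iron-oxide yellow are positive (kaolin = 0). The blue component and hiding power requirements are met with equality.
So phthalo green = 0.9012 kg, iron-oxide yellow = 1.309 kg.
Hence cost = 16.37·0.9012 + 1.55·1.309 = £16.7816.

£16.78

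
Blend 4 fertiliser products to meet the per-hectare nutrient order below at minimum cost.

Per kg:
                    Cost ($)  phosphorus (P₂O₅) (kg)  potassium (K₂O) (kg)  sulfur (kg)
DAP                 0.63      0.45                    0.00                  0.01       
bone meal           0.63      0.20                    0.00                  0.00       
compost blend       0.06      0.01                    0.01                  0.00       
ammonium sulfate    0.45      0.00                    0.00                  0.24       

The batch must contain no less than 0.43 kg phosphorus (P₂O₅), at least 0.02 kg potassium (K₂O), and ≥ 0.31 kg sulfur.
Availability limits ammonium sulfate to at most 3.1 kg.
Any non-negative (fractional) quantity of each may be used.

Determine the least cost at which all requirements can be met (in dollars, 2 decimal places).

$1.26

Let x1 = kg of DAP, x2 = kg of bone meal, x3 = kg of compost blend, x4 = kg of ammonium sulfate.
Minimise 0.63x1 + 0.63x2 + 0.06x3 + 0.45x4 with:
  0.45x1 + 0.2x2 + 0.01x3 ≥ 0.43   (phosphorus (P₂O₅))
  0.01x3 ≥ 0.02   (potassium (K₂O))
  0.01x1 + 0.24x4 ≥ 0.31   (sulfur)
  x4 ≤ 3.1
  x1, x2, x3, x4 ≥ 0.
At the optimum only DAP, compost blend, ammonium sulfate are positive (bone meal = 0). Binding constraints: phosphorus (P₂O₅), potassium (K₂O), sulfur.
That vertex is x1 = 0.9111, x3 = 2, x4 = 1.254.
Cost = 0.63·0.9111 + 0.06·2 + 0.45·1.254 = 1.2583.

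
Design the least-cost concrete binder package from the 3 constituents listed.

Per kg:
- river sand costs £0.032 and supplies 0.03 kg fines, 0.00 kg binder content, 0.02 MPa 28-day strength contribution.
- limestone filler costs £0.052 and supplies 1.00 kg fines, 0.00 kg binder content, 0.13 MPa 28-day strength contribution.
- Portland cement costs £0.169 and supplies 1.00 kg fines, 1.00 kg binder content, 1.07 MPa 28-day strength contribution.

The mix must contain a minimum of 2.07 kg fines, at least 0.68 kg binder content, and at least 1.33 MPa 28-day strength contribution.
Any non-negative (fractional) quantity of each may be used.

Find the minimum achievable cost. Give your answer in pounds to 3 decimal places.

£0.240

Let x1 = kg of river sand, x2 = kg of limestone filler, x3 = kg of Portland cement.
min 0.032x1 + 0.052x2 + 0.169x3 s.t.:
  0.03x1 + 1x2 + 1x3 ≥ 2.07   (fines)
  1x3 ≥ 0.68   (binder content)
  0.02x1 + 0.13x2 + 1.07x3 ≥ 1.33   (28-day strength contribution)
  x1, x2, x3 ≥ 0.
The optimal basis is {limestone filler, Portland cement}; river sand drops out. There the fines and 28-day strength contribution constraints are tight.
So limestone filler = 0.9414 kg, Portland cement = 1.129 kg.
Cost = 0.052·0.9414 + 0.169·1.129 = 0.23975.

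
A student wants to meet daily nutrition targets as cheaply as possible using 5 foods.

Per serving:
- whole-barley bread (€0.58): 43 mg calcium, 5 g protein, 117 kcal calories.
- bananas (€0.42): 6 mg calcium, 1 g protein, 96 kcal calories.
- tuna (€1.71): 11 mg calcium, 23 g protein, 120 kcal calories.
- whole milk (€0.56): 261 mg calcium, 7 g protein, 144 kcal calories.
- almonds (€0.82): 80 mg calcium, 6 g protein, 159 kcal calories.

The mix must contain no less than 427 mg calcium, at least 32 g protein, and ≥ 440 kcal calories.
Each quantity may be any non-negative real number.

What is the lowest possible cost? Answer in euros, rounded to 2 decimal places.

€2.48

Let x1 = servings of whole-barley bread, x2 = servings of bananas, x3 = servings of tuna, x4 = servings of whole milk, x5 = servings of almonds.
Minimise 0.58x1 + 0.42x2 + 1.71x3 + 0.56x4 + 0.82x5 s.t.:
  43x1 + 6x2 + 11x3 + 261x4 + 80x5 ≥ 427   (calcium)
  5x1 + 1x2 + 23x3 + 7x4 + 6x5 ≥ 32   (protein)
  117x1 + 96x2 + 120x3 + 144x4 + 159x5 ≥ 440   (calories)
  x1, x2, x3, x4, x5 ≥ 0.
The minimum-cost mix takes nothing from whole-barley bread, bananas, almonds — only tuna, whole milk. Binding constraints: protein and calories.
So tuna = 0.6181 servings, whole milk = 2.54 servings.
Objective = 1.71·0.6181 + 0.56·2.54 = 2.4794.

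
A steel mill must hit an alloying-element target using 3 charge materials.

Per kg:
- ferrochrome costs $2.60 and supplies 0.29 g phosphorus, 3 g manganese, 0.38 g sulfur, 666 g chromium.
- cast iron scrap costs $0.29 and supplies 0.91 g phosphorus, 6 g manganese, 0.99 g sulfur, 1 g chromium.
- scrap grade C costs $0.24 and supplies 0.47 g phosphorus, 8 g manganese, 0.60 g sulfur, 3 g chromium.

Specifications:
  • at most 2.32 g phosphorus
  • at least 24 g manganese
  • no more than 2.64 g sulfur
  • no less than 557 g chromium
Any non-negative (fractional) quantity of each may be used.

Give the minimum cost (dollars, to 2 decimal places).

Let x1 = kg of ferrochrome, x2 = kg of cast iron scrap, x3 = kg of scrap grade C.
Minimize 2.6x1 + 0.29x2 + 0.24x3 subject to:
  0.29x1 + 0.91x2 + 0.47x3 ≤ 2.32   (phosphorus)
  3x1 + 6x2 + 8x3 ≥ 24   (manganese)
  0.38x1 + 0.99x2 + 0.6x3 ≤ 2.64   (sulfur)
  666x1 + 1x2 + 3x3 ≥ 557   (chromium)
  x1, x2, x3 ≥ 0.
At the optimum only ferrochrome, scrap grade C are positive (cast iron scrap = 0). There the manganese and chromium constraints are tight.
Solving gives x1 = 0.8242, x3 = 2.691.
Cost = 2.6·0.8242 + 0.24·2.691 = 2.7888.

$2.79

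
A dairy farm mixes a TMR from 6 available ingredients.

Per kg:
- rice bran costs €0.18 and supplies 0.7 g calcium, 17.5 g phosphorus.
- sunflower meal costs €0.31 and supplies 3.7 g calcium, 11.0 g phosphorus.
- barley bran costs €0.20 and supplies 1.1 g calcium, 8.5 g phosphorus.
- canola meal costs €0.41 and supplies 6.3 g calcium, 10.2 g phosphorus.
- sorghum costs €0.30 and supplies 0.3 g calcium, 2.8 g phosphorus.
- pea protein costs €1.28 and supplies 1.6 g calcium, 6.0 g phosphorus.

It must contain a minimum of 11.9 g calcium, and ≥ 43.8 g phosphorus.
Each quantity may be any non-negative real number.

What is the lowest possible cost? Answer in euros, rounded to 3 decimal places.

Let x1 = kg of rice bran, x2 = kg of sunflower meal, x3 = kg of barley bran, x4 = kg of canola meal, x5 = kg of sorghum, x6 = kg of pea protein.
Minimise 0.18x1 + 0.31x2 + 0.2x3 + 0.41x4 + 0.3x5 + 1.28x6 subject to:
  0.7x1 + 3.7x2 + 1.1x3 + 6.3x4 + 0.3x5 + 1.6x6 ≥ 11.9   (calcium)
  17.5x1 + 11x2 + 8.5x3 + 10.2x4 + 2.8x5 + 6x6 ≥ 43.8   (phosphorus)
  x1, x2, x3, x4, x5, x6 ≥ 0.
The minimum-cost mix takes nothing from sunflower meal, barley bran, sorghum, pea protein — only rice bran, canola meal. The calcium and phosphorus requirements are met with equality.
Optimal quantities: rice bran = 1.499 kg, canola meal = 1.722 kg.
Cost = 0.18·1.499 + 0.41·1.722 = 0.97584.

€0.976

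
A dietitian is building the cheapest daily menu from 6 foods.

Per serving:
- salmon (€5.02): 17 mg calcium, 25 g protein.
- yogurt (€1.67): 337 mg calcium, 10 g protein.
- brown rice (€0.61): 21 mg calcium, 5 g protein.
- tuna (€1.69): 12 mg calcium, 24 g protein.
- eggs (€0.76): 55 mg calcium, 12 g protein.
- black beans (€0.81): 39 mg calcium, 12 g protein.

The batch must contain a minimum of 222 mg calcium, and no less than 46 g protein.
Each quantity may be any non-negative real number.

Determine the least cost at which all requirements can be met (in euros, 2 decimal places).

€2.95

This is a linear program. Let x1 = servings of salmon, x2 = servings of yogurt, x3 = servings of brown rice, x4 = servings of tuna, x5 = servings of eggs, x6 = servings of black beans.
Minimize 5.02x1 + 1.67x2 + 0.61x3 + 1.69x4 + 0.76x5 + 0.81x6 subject to:
  17x1 + 337x2 + 21x3 + 12x4 + 55x5 + 39x6 ≥ 222   (calcium)
  25x1 + 10x2 + 5x3 + 24x4 + 12x5 + 12x6 ≥ 46   (protein)
  x1, x2, x3, x4, x5, x6 ≥ 0.
The minimum-cost mix takes nothing from salmon, brown rice, tuna, black beans — only yogurt, eggs. The calcium and protein requirements are met with equality.
Optimal quantities: yogurt = 0.03835 servings, eggs = 3.801 servings.
Objective = 1.67·0.03835 + 0.76·3.801 = 2.9528.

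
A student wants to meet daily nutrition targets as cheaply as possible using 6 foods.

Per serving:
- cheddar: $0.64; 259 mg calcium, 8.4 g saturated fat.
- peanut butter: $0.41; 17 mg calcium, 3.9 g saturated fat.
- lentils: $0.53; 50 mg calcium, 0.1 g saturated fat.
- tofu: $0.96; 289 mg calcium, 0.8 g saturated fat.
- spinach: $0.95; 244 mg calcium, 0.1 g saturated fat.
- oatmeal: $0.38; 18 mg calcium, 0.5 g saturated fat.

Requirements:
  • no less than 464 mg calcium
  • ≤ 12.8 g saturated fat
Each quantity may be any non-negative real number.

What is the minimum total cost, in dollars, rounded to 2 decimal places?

$1.21

Let x1 = servings of cheddar, x2 = servings of peanut butter, x3 = servings of lentils, x4 = servings of tofu, x5 = servings of spinach, x6 = servings of oatmeal.
min 0.64x1 + 0.41x2 + 0.53x3 + 0.96x4 + 0.95x5 + 0.38x6 s.t.:
  259x1 + 17x2 + 50x3 + 289x4 + 244x5 + 18x6 ≥ 464   (calcium)
  8.4x1 + 3.9x2 + 0.1x3 + 0.8x4 + 0.1x5 + 0.5x6 ≤ 12.8   (saturated fat)
  x1, x2, x3, x4, x5, x6 ≥ 0.
The optimal basis is {cheddar, tofu}; peanut butter, lentils, spinach, oatmeal drop out. Binding constraints: calcium and saturated fat.
Optimal quantities: cheddar = 1.499 servings, tofu = 0.2623 servings.
Hence cost = 0.64·1.499 + 0.96·0.2623 = $1.2112.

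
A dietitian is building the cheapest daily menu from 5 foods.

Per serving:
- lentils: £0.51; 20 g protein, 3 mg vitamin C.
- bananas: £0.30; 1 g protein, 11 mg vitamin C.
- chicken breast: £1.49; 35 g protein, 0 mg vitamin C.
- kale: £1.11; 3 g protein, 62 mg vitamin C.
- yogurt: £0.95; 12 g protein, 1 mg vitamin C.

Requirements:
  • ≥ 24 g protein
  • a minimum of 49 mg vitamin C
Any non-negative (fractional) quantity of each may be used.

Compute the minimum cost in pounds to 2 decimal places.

Let x1 = servings of lentils, x2 = servings of bananas, x3 = servings of chicken breast, x4 = servings of kale, x5 = servings of yogurt.
Minimise 0.51x1 + 0.3x2 + 1.49x3 + 1.11x4 + 0.95x5 s.t.:
  20x1 + 1x2 + 35x3 + 3x4 + 12x5 ≥ 24   (protein)
  3x1 + 11x2 + 62x4 + 1x5 ≥ 49   (vitamin C)
  x1, x2, x3, x4, x5 ≥ 0.
At the optimum only lentils, kale are positive (bananas, chicken breast, yogurt = 0). The protein and vitamin C requirements are met with equality.
Solving gives x1 = 1.089, x4 = 0.7376.
Hence cost = 0.51·1.089 + 1.11·0.7376 = £1.3741.

£1.37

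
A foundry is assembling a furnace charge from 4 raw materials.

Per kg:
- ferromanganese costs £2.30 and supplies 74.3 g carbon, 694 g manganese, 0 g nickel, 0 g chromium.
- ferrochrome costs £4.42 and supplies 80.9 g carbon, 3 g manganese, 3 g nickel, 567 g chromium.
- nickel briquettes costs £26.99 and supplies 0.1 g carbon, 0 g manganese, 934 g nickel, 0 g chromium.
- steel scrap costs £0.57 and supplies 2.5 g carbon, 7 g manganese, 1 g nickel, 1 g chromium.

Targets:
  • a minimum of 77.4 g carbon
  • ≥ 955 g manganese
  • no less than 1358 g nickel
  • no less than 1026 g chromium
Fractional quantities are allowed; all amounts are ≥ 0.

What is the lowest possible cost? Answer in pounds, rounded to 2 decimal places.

£50.23

Let x1 = kg of ferromanganese, x2 = kg of ferrochrome, x3 = kg of nickel briquettes, x4 = kg of steel scrap.
Minimise 2.3x1 + 4.42x2 + 26.99x3 + 0.57x4 subject to:
  74.3x1 + 80.9x2 + 0.1x3 + 2.5x4 ≥ 77.4   (carbon)
  694x1 + 3x2 + 7x4 ≥ 955   (manganese)
  3x2 + 934x3 + 1x4 ≥ 1358   (nickel)
  567x2 + 1x4 ≥ 1026   (chromium)
  x1, x2, x3, x4 ≥ 0.
The minimum-cost mix takes nothing from steel scrap — only ferromanganese, ferrochrome, nickel briquettes. Binding constraints: manganese, nickel, chromium.
Solving gives x1 = 1.368, x2 = 1.81, x3 = 1.448.
Total cost: 2.3·1.368 + 4.42·1.81 + 26.99·1.448 = 50.2281.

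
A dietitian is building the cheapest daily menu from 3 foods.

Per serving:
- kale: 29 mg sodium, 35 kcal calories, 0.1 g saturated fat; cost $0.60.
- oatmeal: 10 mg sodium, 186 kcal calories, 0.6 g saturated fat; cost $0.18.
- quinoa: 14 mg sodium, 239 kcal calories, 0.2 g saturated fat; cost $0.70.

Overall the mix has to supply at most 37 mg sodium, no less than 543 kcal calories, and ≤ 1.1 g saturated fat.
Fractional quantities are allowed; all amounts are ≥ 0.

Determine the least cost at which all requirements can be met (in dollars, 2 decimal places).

$1.06

This is a linear program. Let x1 = servings of kale, x2 = servings of oatmeal, x3 = servings of quinoa.
min 0.6x1 + 0.18x2 + 0.7x3 subject to:
  29x1 + 10x2 + 14x3 ≤ 37   (sodium)
  35x1 + 186x2 + 239x3 ≥ 543   (calories)
  0.1x1 + 0.6x2 + 0.2x3 ≤ 1.1   (saturated fat)
  x1, x2, x3 ≥ 0.
The optimal basis is {oatmeal, quinoa}; kale drops out. Binding constraints: calories and saturated fat.
That vertex is x2 = 1.453, x3 = 1.141.
Objective = 0.18·1.453 + 0.7·1.141 = 1.0602.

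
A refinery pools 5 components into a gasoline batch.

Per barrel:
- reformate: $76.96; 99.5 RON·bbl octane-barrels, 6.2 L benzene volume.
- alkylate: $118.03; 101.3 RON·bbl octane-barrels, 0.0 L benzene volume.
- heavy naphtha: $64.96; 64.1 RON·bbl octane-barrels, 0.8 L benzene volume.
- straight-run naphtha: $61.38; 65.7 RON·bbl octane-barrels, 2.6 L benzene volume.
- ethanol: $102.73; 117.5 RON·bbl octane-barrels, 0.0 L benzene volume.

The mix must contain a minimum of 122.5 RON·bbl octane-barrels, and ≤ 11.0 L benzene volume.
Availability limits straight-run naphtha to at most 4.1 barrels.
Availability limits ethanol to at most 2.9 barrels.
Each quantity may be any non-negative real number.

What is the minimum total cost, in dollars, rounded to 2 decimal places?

$94.75

This is a linear program. Let x1 = barrels of reformate, x2 = barrels of alkylate, x3 = barrels of heavy naphtha, x4 = barrels of straight-run naphtha, x5 = barrels of ethanol.
Minimise 76.96x1 + 118.03x2 + 64.96x3 + 61.38x4 + 102.73x5 s.t.:
  99.5x1 + 101.3x2 + 64.1x3 + 65.7x4 + 117.5x5 ≥ 122.5   (octane-barrels)
  6.2x1 + 0.8x3 + 2.6x4 ≤ 11   (benzene volume)
  x4 ≤ 4.1
  x5 ≤ 2.9
  x1, x2, x3, x4, x5 ≥ 0.
The optimal basis is {reformate}; alkylate, heavy naphtha, straight-run naphtha, ethanol drop out. Binding constraint: octane-barrels.
That vertex is x1 = 1.2312.
Objective = 76.96·1.2312 = 94.7532.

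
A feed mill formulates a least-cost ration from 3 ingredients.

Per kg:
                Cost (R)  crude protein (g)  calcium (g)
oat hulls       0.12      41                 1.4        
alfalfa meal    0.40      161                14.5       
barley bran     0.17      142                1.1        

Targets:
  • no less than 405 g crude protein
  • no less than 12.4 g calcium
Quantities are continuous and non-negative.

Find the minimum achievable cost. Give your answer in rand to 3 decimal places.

R0.630

Treat it as an LP. Let x1 = kg of oat hulls, x2 = kg of alfalfa meal, x3 = kg of barley bran.
min 0.12x1 + 0.4x2 + 0.17x3 s.t.:
  41x1 + 161x2 + 142x3 ≥ 405   (crude protein)
  1.4x1 + 14.5x2 + 1.1x3 ≥ 12.4   (calcium)
  x1, x2, x3 ≥ 0.
At the optimum only alfalfa meal, barley bran are positive (oat hulls = 0). There the crude protein and calcium constraints are tight.
That vertex is x2 = 0.6989, x3 = 2.06.
Objective = 0.4·0.6989 + 0.17·2.06 = 0.62976.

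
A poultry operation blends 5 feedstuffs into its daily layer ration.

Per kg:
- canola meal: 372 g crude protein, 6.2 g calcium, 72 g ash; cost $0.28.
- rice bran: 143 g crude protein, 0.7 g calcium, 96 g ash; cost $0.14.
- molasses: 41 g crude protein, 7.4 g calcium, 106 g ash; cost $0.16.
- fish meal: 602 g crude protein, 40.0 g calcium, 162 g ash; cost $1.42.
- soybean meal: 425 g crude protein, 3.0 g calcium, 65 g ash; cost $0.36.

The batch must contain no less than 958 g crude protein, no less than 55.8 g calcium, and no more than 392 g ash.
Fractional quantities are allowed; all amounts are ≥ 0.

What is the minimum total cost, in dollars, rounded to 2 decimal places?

$1.86

Set it up as a linear program. Let x1 = kg of canola meal, x2 = kg of rice bran, x3 = kg of molasses, x4 = kg of fish meal, x5 = kg of soybean meal.
min 0.28x1 + 0.14x2 + 0.16x3 + 1.42x4 + 0.36x5 subject to:
  372x1 + 143x2 + 41x3 + 602x4 + 425x5 ≥ 958   (crude protein)
  6.2x1 + 0.7x2 + 7.4x3 + 40x4 + 3x5 ≥ 55.8   (calcium)
  72x1 + 96x2 + 106x3 + 162x4 + 65x5 ≤ 392   (ash)
  x1, x2, x3, x4, x5 ≥ 0.
At the optimum only canola meal, molasses, fish meal are positive (rice bran, soybean meal = 0). The crude protein, calcium, ash requirements are met with equality.
Solving gives x1 = 0.8441, x3 = 1.663, x4 = 0.9565.
Total cost: 0.28·0.8441 + 0.16·1.663 + 1.42·0.9565 = 1.8607.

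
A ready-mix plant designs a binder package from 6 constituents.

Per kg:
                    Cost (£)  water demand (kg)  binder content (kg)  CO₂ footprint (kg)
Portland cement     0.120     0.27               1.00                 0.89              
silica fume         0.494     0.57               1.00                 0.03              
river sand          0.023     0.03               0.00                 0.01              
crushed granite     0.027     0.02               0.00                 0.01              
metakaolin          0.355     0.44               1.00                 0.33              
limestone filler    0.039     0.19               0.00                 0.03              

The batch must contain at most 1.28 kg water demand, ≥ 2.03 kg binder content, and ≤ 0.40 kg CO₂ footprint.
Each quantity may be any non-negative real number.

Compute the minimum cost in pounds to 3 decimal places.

Treat it as an LP. Let x1 = kg of Portland cement, x2 = kg of silica fume, x3 = kg of river sand, x4 = kg of crushed granite, x5 = kg of metakaolin, x6 = kg of limestone filler.
min 0.12x1 + 0.494x2 + 0.023x3 + 0.027x4 + 0.355x5 + 0.039x6 s.t.:
  0.27x1 + 0.57x2 + 0.03x3 + 0.02x4 + 0.44x5 + 0.19x6 ≤ 1.28   (water demand)
  1x1 + 1x2 + 1x5 ≥ 2.03   (binder content)
  0.89x1 + 0.03x2 + 0.01x3 + 0.01x4 + 0.33x5 + 0.03x6 ≤ 0.4   (CO₂ footprint)
  x1, x2, x3, x4, x5, x6 ≥ 0.
At the optimum only silica fume, metakaolin are positive (Portland cement, river sand, crushed granite, limestone filler = 0). The binder content and CO₂ footprint requirements are met with equality.
Solving gives x2 = 0.8997, x5 = 1.13.
Objective = 0.494·0.8997 + 0.355·1.13 = 0.84560.

£0.846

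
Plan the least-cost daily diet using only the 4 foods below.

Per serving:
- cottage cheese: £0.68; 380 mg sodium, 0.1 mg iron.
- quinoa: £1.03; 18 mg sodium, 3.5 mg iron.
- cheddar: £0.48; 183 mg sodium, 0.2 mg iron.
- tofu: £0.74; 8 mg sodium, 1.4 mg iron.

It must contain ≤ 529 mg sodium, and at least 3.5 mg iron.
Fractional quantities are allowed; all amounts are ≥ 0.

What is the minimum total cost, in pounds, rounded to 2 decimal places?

£1.03

Let x1 = servings of cottage cheese, x2 = servings of quinoa, x3 = servings of cheddar, x4 = servings of tofu.
Minimize 0.68x1 + 1.03x2 + 0.48x3 + 0.74x4 s.t.:
  380x1 + 18x2 + 183x3 + 8x4 ≤ 529   (sodium)
  0.1x1 + 3.5x2 + 0.2x3 + 1.4x4 ≥ 3.5   (iron)
  x1, x2, x3, x4 ≥ 0.
The optimal basis is {quinoa}; cottage cheese, cheddar, tofu drop out. Binding constraint: iron.
Optimal quantities: quinoa = 1 serving.
Cost = 1.03·1 = 1.0300.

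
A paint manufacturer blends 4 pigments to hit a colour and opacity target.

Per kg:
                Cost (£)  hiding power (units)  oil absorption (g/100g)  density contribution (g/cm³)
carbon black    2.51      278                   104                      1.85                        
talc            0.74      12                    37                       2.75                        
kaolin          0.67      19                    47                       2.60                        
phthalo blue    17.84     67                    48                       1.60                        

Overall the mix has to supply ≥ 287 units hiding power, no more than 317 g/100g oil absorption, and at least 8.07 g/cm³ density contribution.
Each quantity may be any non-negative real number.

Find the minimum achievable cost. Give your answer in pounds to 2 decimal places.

£3.83

This is a linear program. Let x1 = kg of carbon black, x2 = kg of talc, x3 = kg of kaolin, x4 = kg of phthalo blue.
Minimise 2.51x1 + 0.74x2 + 0.67x3 + 17.84x4 with:
  278x1 + 12x2 + 19x3 + 67x4 ≥ 287   (hiding power)
  104x1 + 37x2 + 47x3 + 48x4 ≤ 317   (oil absorption)
  1.85x1 + 2.75x2 + 2.6x3 + 1.6x4 ≥ 8.07   (density contribution)
  x1, x2, x3, x4 ≥ 0.
The minimum-cost mix takes nothing from talc, phthalo blue — only carbon black, kaolin. There the hiding power and density contribution constraints are tight.
Optimal quantities: carbon black = 0.8622 kg, kaolin = 2.49 kg.
Total cost: 2.51·0.8622 + 0.67·2.49 = 3.8324.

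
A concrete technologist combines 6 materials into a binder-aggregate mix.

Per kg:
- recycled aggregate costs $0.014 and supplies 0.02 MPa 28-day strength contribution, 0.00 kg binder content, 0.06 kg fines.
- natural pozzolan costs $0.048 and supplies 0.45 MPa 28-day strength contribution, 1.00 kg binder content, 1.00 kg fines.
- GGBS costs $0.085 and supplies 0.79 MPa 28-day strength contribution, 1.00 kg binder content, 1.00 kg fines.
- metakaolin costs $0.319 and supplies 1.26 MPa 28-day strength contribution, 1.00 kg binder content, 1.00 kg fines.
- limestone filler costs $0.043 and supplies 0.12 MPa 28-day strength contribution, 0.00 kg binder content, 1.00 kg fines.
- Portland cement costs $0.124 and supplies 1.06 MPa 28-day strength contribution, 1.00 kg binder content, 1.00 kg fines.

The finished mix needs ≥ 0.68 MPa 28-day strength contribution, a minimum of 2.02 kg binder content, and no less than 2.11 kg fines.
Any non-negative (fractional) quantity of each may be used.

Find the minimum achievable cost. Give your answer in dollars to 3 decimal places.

Let x1 = kg of recycled aggregate, x2 = kg of natural pozzolan, x3 = kg of GGBS, x4 = kg of metakaolin, x5 = kg of limestone filler, x6 = kg of Portland cement.
Minimize 0.014x1 + 0.048x2 + 0.085x3 + 0.319x4 + 0.043x5 + 0.124x6 with:
  0.02x1 + 0.45x2 + 0.79x3 + 1.26x4 + 0.12x5 + 1.06x6 ≥ 0.68   (28-day strength contribution)
  1x2 + 1x3 + 1x4 + 1x6 ≥ 2.02   (binder content)
  0.06x1 + 1x2 + 1x3 + 1x4 + 1x5 + 1x6 ≥ 2.11   (fines)
  x1, x2, x3, x4, x5, x6 ≥ 0.
The minimum-cost mix takes nothing from recycled aggregate, GGBS, metakaolin, Portland cement — only natural pozzolan, limestone filler. There the binder content and fines constraints are tight.
Optimal quantities: natural pozzolan = 2.02 kg, limestone filler = 0.09 kg.
Cost = 0.048·2.02 + 0.043·0.09 = 0.10083.

$0.101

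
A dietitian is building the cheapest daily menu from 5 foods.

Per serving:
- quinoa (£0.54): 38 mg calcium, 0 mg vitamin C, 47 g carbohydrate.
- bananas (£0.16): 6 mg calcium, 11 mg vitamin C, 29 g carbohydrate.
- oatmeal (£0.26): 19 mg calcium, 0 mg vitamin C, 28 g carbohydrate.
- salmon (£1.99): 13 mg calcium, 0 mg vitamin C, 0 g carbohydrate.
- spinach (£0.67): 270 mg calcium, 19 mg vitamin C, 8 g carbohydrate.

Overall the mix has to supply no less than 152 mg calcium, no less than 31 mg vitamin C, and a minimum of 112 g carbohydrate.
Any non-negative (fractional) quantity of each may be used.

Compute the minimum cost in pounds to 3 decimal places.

£0.918

Treat it as an LP. Let x1 = servings of quinoa, x2 = servings of bananas, x3 = servings of oatmeal, x4 = servings of salmon, x5 = servings of spinach.
min 0.54x1 + 0.16x2 + 0.26x3 + 1.99x4 + 0.67x5 with:
  38x1 + 6x2 + 19x3 + 13x4 + 270x5 ≥ 152   (calcium)
  11x2 + 19x5 ≥ 31   (vitamin C)
  47x1 + 29x2 + 28x3 + 8x5 ≥ 112   (carbohydrate)
  x1, x2, x3, x4, x5 ≥ 0.
The optimal basis is {bananas, spinach}; quinoa, oatmeal, salmon drop out. There the calcium and carbohydrate constraints are tight.
Optimal quantities: bananas = 3.73 servings, spinach = 0.4801 servings.
Objective = 0.16·3.73 + 0.67·0.4801 = 0.91847.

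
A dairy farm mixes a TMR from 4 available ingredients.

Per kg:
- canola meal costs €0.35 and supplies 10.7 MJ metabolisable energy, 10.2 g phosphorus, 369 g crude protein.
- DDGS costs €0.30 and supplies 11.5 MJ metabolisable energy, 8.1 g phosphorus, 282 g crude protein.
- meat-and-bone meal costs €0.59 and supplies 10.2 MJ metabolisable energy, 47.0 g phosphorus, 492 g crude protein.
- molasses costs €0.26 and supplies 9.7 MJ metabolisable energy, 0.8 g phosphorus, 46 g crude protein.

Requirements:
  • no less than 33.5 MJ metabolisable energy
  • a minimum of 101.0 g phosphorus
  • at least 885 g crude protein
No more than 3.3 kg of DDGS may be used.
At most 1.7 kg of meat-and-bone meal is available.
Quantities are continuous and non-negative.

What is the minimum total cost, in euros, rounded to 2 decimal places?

€1.73

Let x1 = kg of canola meal, x2 = kg of DDGS, x3 = kg of meat-and-bone meal, x4 = kg of molasses.
min 0.35x1 + 0.3x2 + 0.59x3 + 0.26x4 with:
  10.7x1 + 11.5x2 + 10.2x3 + 9.7x4 ≥ 33.5   (metabolisable energy)
  10.2x1 + 8.1x2 + 47x3 + 0.8x4 ≥ 101   (phosphorus)
  369x1 + 282x2 + 492x3 + 46x4 ≥ 885   (crude protein)
  x2 ≤ 3.3
  x3 ≤ 1.7
  x1, x2, x3, x4 ≥ 0.
At the optimum only canola meal, meat-and-bone meal are positive (DDGS, molasses = 0). There the phosphorus and the meat-and-bone meal cap constraints are tight.
So canola meal = 2.069 kg, meat-and-bone meal = 1.7 kg.
Objective = 0.35·2.069 + 0.59·1.7 = 1.7272.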